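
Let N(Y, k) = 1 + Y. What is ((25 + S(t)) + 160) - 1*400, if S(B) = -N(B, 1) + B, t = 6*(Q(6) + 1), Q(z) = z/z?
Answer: -216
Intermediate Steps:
Q(z) = 1
t = 12 (t = 6*(1 + 1) = 6*2 = 12)
S(B) = -1 (S(B) = -(1 + B) + B = (-1 - B) + B = -1)
((25 + S(t)) + 160) - 1*400 = ((25 - 1) + 160) - 1*400 = (24 + 160) - 400 = 184 - 400 = -216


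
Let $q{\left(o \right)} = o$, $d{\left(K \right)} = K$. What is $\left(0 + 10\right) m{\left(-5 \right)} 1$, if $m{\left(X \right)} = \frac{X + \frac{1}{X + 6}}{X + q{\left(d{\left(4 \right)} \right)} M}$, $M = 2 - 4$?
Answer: $\frac{40}{13} \approx 3.0769$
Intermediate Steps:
$M = -2$ ($M = 2 - 4 = -2$)
$m{\left(X \right)} = \frac{X + \frac{1}{6 + X}}{-8 + X}$ ($m{\left(X \right)} = \frac{X + \frac{1}{X + 6}}{X + 4 \left(-2\right)} = \frac{X + \frac{1}{6 + X}}{X - 8} = \frac{X + \frac{1}{6 + X}}{-8 + X}$)
$\left(0 + 10\right) m{\left(-5 \right)} 1 = \left(0 + 10\right) \frac{1 + \left(-5\right)^{2} + 6 \left(-5\right)}{-48 + \left(-5\right)^{2} - -10} \cdot 1 = 10 \frac{1 + 25 - 30}{-48 + 25 + 10} \cdot 1 = 10 \frac{1}{-13} \left(-4\right) 1 = 10 \left(\left(- \frac{1}{13}\right) \left(-4\right)\right) 1 = 10 \cdot \frac{4}{13} \cdot 1 = \frac{40}{13} \cdot 1 = \frac{40}{13}$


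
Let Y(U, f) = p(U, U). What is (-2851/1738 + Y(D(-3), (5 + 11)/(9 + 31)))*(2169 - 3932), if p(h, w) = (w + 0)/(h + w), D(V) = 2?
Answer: 1747133/869 ≈ 2010.5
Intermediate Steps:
p(h, w) = w/(h + w)
Y(U, f) = 1/2 (Y(U, f) = U/(U + U) = U/((2*U)) = U*(1/(2*U)) = 1/2)
(-2851/1738 + Y(D(-3), (5 + 11)/(9 + 31)))*(2169 - 3932) = (-2851/1738 + 1/2)*(2169 - 3932) = (-2851*1/1738 + 1/2)*(-1763) = (-2851/1738 + 1/2)*(-1763) = -991/869*(-1763) = 1747133/869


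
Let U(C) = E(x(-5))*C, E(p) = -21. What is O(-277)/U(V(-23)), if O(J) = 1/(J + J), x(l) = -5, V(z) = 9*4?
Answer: 1/418824 ≈ 2.3876e-6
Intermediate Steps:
V(z) = 36
O(J) = 1/(2*J)
U(C) = -21*C
O(-277)/U(V(-23)) = ((½)/(-277))/((-21*36)) = ((½)*(-1/277))/(-756) = -1/554*(-1/756) = 1/418824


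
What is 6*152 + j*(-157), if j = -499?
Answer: 79255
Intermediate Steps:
6*152 + j*(-157) = 6*152 - 499*(-157) = 912 + 78343 = 79255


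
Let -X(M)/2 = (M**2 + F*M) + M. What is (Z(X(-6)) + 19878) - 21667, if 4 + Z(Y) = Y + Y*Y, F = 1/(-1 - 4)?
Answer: 50959/25 ≈ 2038.4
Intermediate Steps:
F = -1/5 (F = 1/(-5) = -1/5 ≈ -0.20000)
X(M) = -2*M**2 - 8*M/5 (X(M) = -2*((M**2 - M/5) + M) = -2*(M**2 + 4*M/5) = -2*M**2 - 8*M/5)
Z(Y) = -4 + Y + Y**2 (Z(Y) = -4 + (Y + Y*Y) = -4 + (Y + Y**2) = -4 + Y + Y**2)
(Z(X(-6)) + 19878) - 21667 = ((-4 - 2/5*(-6)*(4 + 5*(-6)) + (-2/5*(-6)*(4 + 5*(-6)))**2) + 19878) - 21667 = ((-4 - 2/5*(-6)*(4 - 30) + (-2/5*(-6)*(4 - 30))**2) + 19878) - 21667 = ((-4 - 2/5*(-6)*(-26) + (-2/5*(-6)*(-26))**2) + 19878) - 21667 = ((-4 - 312/5 + (-312/5)**2) + 19878) - 21667 = ((-4 - 312/5 + 97344/25) + 19878) - 21667 = (95684/25 + 19878) - 21667 = 592634/25 - 21667 = 50959/25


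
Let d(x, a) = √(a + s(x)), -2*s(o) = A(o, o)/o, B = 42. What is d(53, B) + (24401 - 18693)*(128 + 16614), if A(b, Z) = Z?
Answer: 95563336 + √166/2 ≈ 9.5563e+7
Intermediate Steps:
s(o) = -½ (s(o) = -o/(2*o) = -½*1 = -½)
d(x, a) = √(-½ + a) (d(x, a) = √(a - ½) = √(-½ + a))
d(53, B) + (24401 - 18693)*(128 + 16614) = √(-2 + 4*42)/2 + (24401 - 18693)*(128 + 16614) = √(-2 + 168)/2 + 5708*16742 = √166/2 + 95563336 = 95563336 + √166/2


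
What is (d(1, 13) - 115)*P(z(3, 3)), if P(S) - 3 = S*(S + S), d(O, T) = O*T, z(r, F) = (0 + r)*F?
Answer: -16830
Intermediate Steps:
z(r, F) = F*r (z(r, F) = r*F = F*r)
P(S) = 3 + 2*S**2 (P(S) = 3 + S*(S + S) = 3 + S*(2*S) = 3 + 2*S**2)
(d(1, 13) - 115)*P(z(3, 3)) = (1*13 - 115)*(3 + 2*(3*3)**2) = (13 - 115)*(3 + 2*9**2) = -102*(3 + 2*81) = -102*(3 + 162) = -102*165 = -16830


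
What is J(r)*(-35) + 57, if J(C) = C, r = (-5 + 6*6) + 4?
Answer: -1168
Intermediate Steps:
r = 35 (r = (-5 + 36) + 4 = 31 + 4 = 35)
J(r)*(-35) + 57 = 35*(-35) + 57 = -1225 + 57 = -1168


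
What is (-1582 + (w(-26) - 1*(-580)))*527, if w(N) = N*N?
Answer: -171802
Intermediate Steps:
w(N) = N²
(-1582 + (w(-26) - 1*(-580)))*527 = (-1582 + ((-26)² - 1*(-580)))*527 = (-1582 + (676 + 580))*527 = (-1582 + 1256)*527 = -326*527 = -171802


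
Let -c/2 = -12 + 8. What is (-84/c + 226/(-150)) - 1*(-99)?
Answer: 13049/150 ≈ 86.993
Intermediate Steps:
c = 8 (c = -2*(-12 + 8) = -2*(-4) = 8)
(-84/c + 226/(-150)) - 1*(-99) = (-84/8 + 226/(-150)) - 1*(-99) = (-84*⅛ + 226*(-1/150)) + 99 = (-21/2 - 113/75) + 99 = -1801/150 + 99 = 13049/150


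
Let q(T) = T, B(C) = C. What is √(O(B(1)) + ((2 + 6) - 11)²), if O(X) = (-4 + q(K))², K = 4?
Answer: 3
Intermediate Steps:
O(X) = 0 (O(X) = (-4 + 4)² = 0² = 0)
√(O(B(1)) + ((2 + 6) - 11)²) = √(0 + ((2 + 6) - 11)²) = √(0 + (8 - 11)²) = √(0 + (-3)²) = √(0 + 9) = √9 = 3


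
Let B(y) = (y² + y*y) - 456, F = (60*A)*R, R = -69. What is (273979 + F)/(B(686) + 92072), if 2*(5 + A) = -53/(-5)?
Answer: 272737/1032808 ≈ 0.26407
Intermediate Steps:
A = 3/10 (A = -5 + (-53/(-5))/2 = -5 + (-53*(-⅕))/2 = -5 + (½)*(53/5) = -5 + 53/10 = 3/10 ≈ 0.30000)
F = -1242 (F = (60*(3/10))*(-69) = 18*(-69) = -1242)
B(y) = -456 + 2*y² (B(y) = (y² + y²) - 456 = 2*y² - 456 = -456 + 2*y²)
(273979 + F)/(B(686) + 92072) = (273979 - 1242)/((-456 + 2*686²) + 92072) = 272737/((-456 + 2*470596) + 92072) = 272737/((-456 + 941192) + 92072) = 272737/(940736 + 92072) = 272737/1032808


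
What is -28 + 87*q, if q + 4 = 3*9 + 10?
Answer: 2843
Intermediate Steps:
q = 33 (q = -4 + (3*9 + 10) = -4 + (27 + 10) = -4 + 37 = 33)
-28 + 87*q = -28 + 87*33 = -28 + 2871 = 2843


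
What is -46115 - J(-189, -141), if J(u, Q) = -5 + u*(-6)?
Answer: -47244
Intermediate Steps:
J(u, Q) = -5 - 6*u
-46115 - J(-189, -141) = -46115 - (-5 - 6*(-189)) = -46115 - (-5 + 1134) = -46115 - 1*1129 = -46115 - 1129 = -47244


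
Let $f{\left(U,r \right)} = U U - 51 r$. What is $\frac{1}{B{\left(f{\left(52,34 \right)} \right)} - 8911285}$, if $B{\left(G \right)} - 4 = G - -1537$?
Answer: $- \frac{1}{8908774} \approx -1.1225 \cdot 10^{-7}$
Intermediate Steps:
$f{\left(U,r \right)} = U^{2} - 51 r$
$B{\left(G \right)} = 1541 + G$ ($B{\left(G \right)} = 4 + \left(G - -1537\right) = 4 + \left(G + 1537\right) = 4 + \left(1537 + G\right) = 1541 + G$)
$\frac{1}{B{\left(f{\left(52,34 \right)} \right)} - 8911285} = \frac{1}{\left(1541 + \left(52^{2} - 1734\right)\right) - 8911285} = \frac{1}{\left(1541 + \left(2704 - 1734\right)\right) - 8911285} = \frac{1}{\left(1541 + 970\right) - 8911285} = \frac{1}{2511 - 8911285} = \frac{1}{-8908774} = - \frac{1}{8908774}$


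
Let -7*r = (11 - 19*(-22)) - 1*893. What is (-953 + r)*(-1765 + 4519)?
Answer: -17094078/7 ≈ -2.4420e+6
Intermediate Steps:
r = 464/7 (r = -((11 - 19*(-22)) - 1*893)/7 = -((11 + 418) - 893)/7 = -(429 - 893)/7 = -1/7*(-464) = 464/7 ≈ 66.286)
(-953 + r)*(-1765 + 4519) = (-953 + 464/7)*(-1765 + 4519) = -6207/7*2754 = -17094078/7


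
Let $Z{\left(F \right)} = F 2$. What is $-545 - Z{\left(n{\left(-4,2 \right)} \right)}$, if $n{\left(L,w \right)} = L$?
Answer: $-537$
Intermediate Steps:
$Z{\left(F \right)} = 2 F$
$-545 - Z{\left(n{\left(-4,2 \right)} \right)} = -545 - 2 \left(-4\right) = -545 - -8 = -545 + 8 = -537$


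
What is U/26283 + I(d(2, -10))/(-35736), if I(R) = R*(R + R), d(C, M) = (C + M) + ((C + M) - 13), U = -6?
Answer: -7403737/156541548 ≈ -0.047296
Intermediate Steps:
d(C, M) = -13 + 2*C + 2*M (d(C, M) = (C + M) + (-13 + C + M) = -13 + 2*C + 2*M)
I(R) = 2*R² (I(R) = R*(2*R) = 2*R²)
U/26283 + I(d(2, -10))/(-35736) = -6/26283 + (2*(-13 + 2*2 + 2*(-10))²)/(-35736) = -6*1/26283 + (2*(-13 + 4 - 20)²)*(-1/35736) = -2/8761 + (2*(-29)²)*(-1/35736) = -2/8761 + (2*841)*(-1/35736) = -2/8761 + 1682*(-1/35736) = -2/8761 - 841/17868 = -7403737/156541548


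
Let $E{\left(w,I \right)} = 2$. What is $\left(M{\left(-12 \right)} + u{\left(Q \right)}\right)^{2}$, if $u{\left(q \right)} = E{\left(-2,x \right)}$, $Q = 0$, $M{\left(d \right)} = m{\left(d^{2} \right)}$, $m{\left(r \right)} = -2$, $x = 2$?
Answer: $0$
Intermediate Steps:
$M{\left(d \right)} = -2$
$u{\left(q \right)} = 2$
$\left(M{\left(-12 \right)} + u{\left(Q \right)}\right)^{2} = \left(-2 + 2\right)^{2} = 0^{2} = 0$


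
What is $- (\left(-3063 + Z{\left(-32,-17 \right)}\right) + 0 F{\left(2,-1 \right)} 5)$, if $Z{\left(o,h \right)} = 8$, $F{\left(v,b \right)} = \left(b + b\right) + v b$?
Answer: $3055$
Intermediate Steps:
$F{\left(v,b \right)} = 2 b + b v$
$- (\left(-3063 + Z{\left(-32,-17 \right)}\right) + 0 F{\left(2,-1 \right)} 5) = - (\left(-3063 + 8\right) + 0 \left(- (2 + 2)\right) 5) = - (-3055 + 0 \left(\left(-1\right) 4\right) 5) = - (-3055 + 0 \left(-4\right) 5) = - (-3055 + 0 \cdot 5) = - (-3055 + 0) = \left(-1\right) \left(-3055\right) = 3055$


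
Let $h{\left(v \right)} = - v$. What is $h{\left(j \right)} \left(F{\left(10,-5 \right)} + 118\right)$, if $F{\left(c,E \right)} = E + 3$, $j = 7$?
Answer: $-812$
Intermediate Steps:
$F{\left(c,E \right)} = 3 + E$
$h{\left(j \right)} \left(F{\left(10,-5 \right)} + 118\right) = \left(-1\right) 7 \left(\left(3 - 5\right) + 118\right) = - 7 \left(-2 + 118\right) = \left(-7\right) 116 = -812$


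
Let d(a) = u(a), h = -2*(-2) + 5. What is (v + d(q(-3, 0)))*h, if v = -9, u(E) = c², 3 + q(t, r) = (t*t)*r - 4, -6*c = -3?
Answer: -315/4 ≈ -78.750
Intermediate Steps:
c = ½ (c = -⅙*(-3) = ½ ≈ 0.50000)
q(t, r) = -7 + r*t² (q(t, r) = -3 + ((t*t)*r - 4) = -3 + (t²*r - 4) = -3 + (r*t² - 4) = -3 + (-4 + r*t²) = -7 + r*t²)
u(E) = ¼ (u(E) = (½)² = ¼)
h = 9 (h = 4 + 5 = 9)
d(a) = ¼
(v + d(q(-3, 0)))*h = (-9 + ¼)*9 = -35/4*9 = -315/4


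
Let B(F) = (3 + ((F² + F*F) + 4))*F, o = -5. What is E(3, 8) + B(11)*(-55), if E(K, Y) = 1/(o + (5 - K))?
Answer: -451936/3 ≈ -1.5065e+5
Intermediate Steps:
E(K, Y) = -1/K (E(K, Y) = 1/(-5 + (5 - K)) = 1/(-K) = -1/K)
B(F) = F*(7 + 2*F²) (B(F) = (3 + ((F² + F²) + 4))*F = (3 + (2*F² + 4))*F = (3 + (4 + 2*F²))*F = (7 + 2*F²)*F = F*(7 + 2*F²))
E(3, 8) + B(11)*(-55) = -1/3 + (11*(7 + 2*11²))*(-55) = -1*⅓ + (11*(7 + 2*121))*(-55) = -⅓ + (11*(7 + 242))*(-55) = -⅓ + (11*249)*(-55) = -⅓ + 2739*(-55) = -⅓ - 150645 = -451936/3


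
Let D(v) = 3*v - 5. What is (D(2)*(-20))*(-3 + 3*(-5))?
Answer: 360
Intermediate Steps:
D(v) = -5 + 3*v
(D(2)*(-20))*(-3 + 3*(-5)) = ((-5 + 3*2)*(-20))*(-3 + 3*(-5)) = ((-5 + 6)*(-20))*(-3 - 15) = (1*(-20))*(-18) = -20*(-18) = 360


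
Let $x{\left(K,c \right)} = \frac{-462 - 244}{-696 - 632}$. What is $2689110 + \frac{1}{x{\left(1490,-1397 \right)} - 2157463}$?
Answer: $\frac{3852298188489026}{1432555079} \approx 2.6891 \cdot 10^{6}$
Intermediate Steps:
$x{\left(K,c \right)} = \frac{353}{664}$ ($x{\left(K,c \right)} = - \frac{706}{-1328} = \left(-706\right) \left(- \frac{1}{1328}\right) = \frac{353}{664}$)
$2689110 + \frac{1}{x{\left(1490,-1397 \right)} - 2157463} = 2689110 + \frac{1}{\frac{353}{664} - 2157463} = 2689110 + \frac{1}{- \frac{1432555079}{664}} = 2689110 - \frac{664}{1432555079} = \frac{3852298188489026}{1432555079}$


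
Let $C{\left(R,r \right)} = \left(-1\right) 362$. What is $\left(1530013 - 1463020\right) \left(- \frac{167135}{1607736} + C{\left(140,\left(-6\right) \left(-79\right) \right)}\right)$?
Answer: $- \frac{13000383938677}{535912} \approx -2.4258 \cdot 10^{7}$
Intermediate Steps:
$C{\left(R,r \right)} = -362$
$\left(1530013 - 1463020\right) \left(- \frac{167135}{1607736} + C{\left(140,\left(-6\right) \left(-79\right) \right)}\right) = \left(1530013 - 1463020\right) \left(- \frac{167135}{1607736} - 362\right) = 66993 \left(\left(-167135\right) \frac{1}{1607736} - 362\right) = 66993 \left(- \frac{167135}{1607736} - 362\right) = 66993 \left(- \frac{582167567}{1607736}\right) = - \frac{13000383938677}{535912}$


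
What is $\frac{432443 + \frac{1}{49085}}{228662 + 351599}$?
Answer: $\frac{1248615568}{1675418305} \approx 0.74526$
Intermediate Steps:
$\frac{432443 + \frac{1}{49085}}{228662 + 351599} = \frac{432443 + \frac{1}{49085}}{580261} = \frac{21226464656}{49085} \cdot \frac{1}{580261} = \frac{1248615568}{1675418305}$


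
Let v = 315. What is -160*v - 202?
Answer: -50602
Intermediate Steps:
-160*v - 202 = -160*315 - 202 = -50400 - 202 = -50602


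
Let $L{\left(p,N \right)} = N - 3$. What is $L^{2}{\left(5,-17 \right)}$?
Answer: $400$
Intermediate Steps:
$L{\left(p,N \right)} = -3 + N$ ($L{\left(p,N \right)} = N - 3 = -3 + N$)
$L^{2}{\left(5,-17 \right)} = \left(-3 - 17\right)^{2} = \left(-20\right)^{2} = 400$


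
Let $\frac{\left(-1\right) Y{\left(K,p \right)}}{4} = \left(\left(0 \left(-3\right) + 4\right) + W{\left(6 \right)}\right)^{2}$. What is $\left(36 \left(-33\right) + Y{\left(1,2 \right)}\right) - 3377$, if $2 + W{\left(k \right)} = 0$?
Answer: $-4581$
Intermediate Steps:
$W{\left(k \right)} = -2$ ($W{\left(k \right)} = -2 + 0 = -2$)
$Y{\left(K,p \right)} = -16$ ($Y{\left(K,p \right)} = - 4 \left(\left(0 \left(-3\right) + 4\right) - 2\right)^{2} = - 4 \left(\left(0 + 4\right) - 2\right)^{2} = - 4 \left(4 - 2\right)^{2} = - 4 \cdot 2^{2} = \left(-4\right) 4 = -16$)
$\left(36 \left(-33\right) + Y{\left(1,2 \right)}\right) - 3377 = \left(36 \left(-33\right) - 16\right) - 3377 = \left(-1188 - 16\right) - 3377 = -1204 - 3377 = -4581$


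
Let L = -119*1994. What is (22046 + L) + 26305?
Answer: -188935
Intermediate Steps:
L = -237286
(22046 + L) + 26305 = (22046 - 237286) + 26305 = -215240 + 26305 = -188935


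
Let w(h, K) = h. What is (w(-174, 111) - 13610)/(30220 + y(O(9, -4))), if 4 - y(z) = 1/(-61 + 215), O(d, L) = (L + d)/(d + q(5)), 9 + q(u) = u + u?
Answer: -2122736/4654495 ≈ -0.45606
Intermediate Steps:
q(u) = -9 + 2*u (q(u) = -9 + (u + u) = -9 + 2*u)
O(d, L) = (L + d)/(1 + d) (O(d, L) = (L + d)/(d + (-9 + 2*5)) = (L + d)/(d + (-9 + 10)) = (L + d)/(d + 1) = (L + d)/(1 + d))
y(z) = 615/154 (y(z) = 4 - 1/(-61 + 215) = 4 - 1/154 = 615/154)
(w(-174, 111) - 13610)/(30220 + y(O(9, -4))) = (-174 - 13610)/(30220 + 615/154) = -13784/4654495/154 = -13784*154/4654495 = -2122736/4654495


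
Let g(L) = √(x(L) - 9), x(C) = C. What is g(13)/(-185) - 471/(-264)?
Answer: 28869/16280 ≈ 1.7733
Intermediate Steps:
g(L) = √(-9 + L) (g(L) = √(L - 9) = √(-9 + L))
g(13)/(-185) - 471/(-264) = √(-9 + 13)/(-185) - 471/(-264) = √4*(-1/185) - 471*(-1/264) = 2*(-1/185) + 157/88 = -2/185 + 157/88 = 28869/16280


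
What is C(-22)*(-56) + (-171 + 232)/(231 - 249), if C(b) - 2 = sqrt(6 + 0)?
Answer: -2077/18 - 56*sqrt(6) ≈ -252.56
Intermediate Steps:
C(b) = 2 + sqrt(6) (C(b) = 2 + sqrt(6 + 0) = 2 + sqrt(6))
C(-22)*(-56) + (-171 + 232)/(231 - 249) = (2 + sqrt(6))*(-56) + (-171 + 232)/(231 - 249) = (-112 - 56*sqrt(6)) + 61/(-18) = (-112 - 56*sqrt(6)) + 61*(-1/18) = (-112 - 56*sqrt(6)) - 61/18 = -2077/18 - 56*sqrt(6)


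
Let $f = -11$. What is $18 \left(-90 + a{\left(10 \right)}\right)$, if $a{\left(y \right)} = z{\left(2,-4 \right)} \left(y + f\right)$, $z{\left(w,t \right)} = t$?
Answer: $-1548$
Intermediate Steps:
$a{\left(y \right)} = 44 - 4 y$ ($a{\left(y \right)} = - 4 \left(y - 11\right) = - 4 \left(-11 + y\right) = 44 - 4 y$)
$18 \left(-90 + a{\left(10 \right)}\right) = 18 \left(-90 + \left(44 - 40\right)\right) = 18 \left(-90 + 4\right) = 18 \left(-86\right) = -1548$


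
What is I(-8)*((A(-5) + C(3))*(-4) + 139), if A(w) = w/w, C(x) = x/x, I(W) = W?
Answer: -1048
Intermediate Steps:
C(x) = 1
A(w) = 1
I(-8)*((A(-5) + C(3))*(-4) + 139) = -8*((1 + 1)*(-4) + 139) = -8*(2*(-4) + 139) = -8*(-8 + 139) = -8*131 = -1048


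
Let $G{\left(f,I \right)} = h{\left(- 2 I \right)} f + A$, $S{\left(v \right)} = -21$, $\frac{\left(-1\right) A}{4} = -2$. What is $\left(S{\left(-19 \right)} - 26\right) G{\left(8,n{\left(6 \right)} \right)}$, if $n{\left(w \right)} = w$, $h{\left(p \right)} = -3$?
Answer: $752$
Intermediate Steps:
$A = 8$ ($A = \left(-4\right) \left(-2\right) = 8$)
$G{\left(f,I \right)} = 8 - 3 f$ ($G{\left(f,I \right)} = - 3 f + 8 = 8 - 3 f$)
$\left(S{\left(-19 \right)} - 26\right) G{\left(8,n{\left(6 \right)} \right)} = \left(-21 - 26\right) \left(8 - 24\right) = - 47 \left(8 - 24\right) = \left(-47\right) \left(-16\right) = 752$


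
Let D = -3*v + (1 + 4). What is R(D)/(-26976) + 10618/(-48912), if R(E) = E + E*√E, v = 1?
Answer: -2984677/13744272 - √2/13488 ≈ -0.21726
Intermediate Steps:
D = 2 (D = -3*1 + (1 + 4) = -3 + 5 = 2)
R(E) = E + E^(3/2)
R(D)/(-26976) + 10618/(-48912) = (2 + 2^(3/2))/(-26976) + 10618/(-48912) = (2 + 2*√2)*(-1/26976) + 10618*(-1/48912) = (-1/13488 - √2/13488) - 5309/24456 = -2984677/13744272 - √2/13488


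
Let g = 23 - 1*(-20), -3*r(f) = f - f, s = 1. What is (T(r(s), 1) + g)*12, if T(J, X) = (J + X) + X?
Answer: 540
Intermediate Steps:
r(f) = 0 (r(f) = -(f - f)/3 = -⅓*0 = 0)
T(J, X) = J + 2*X
g = 43 (g = 23 + 20 = 43)
(T(r(s), 1) + g)*12 = ((0 + 2*1) + 43)*12 = ((0 + 2) + 43)*12 = (2 + 43)*12 = 45*12 = 540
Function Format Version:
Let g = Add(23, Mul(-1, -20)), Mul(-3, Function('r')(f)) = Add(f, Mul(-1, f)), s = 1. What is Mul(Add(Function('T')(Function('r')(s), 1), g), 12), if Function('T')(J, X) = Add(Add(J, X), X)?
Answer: 540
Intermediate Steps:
Function('r')(f) = 0 (Function('r')(f) = Mul(Rational(-1, 3), Add(f, Mul(-1, f))) = Mul(Rational(-1, 3), 0) = 0)
Function('T')(J, X) = Add(J, Mul(2, X))
g = 43 (g = Add(23, 20) = 43)
Mul(Add(Function('T')(Function('r')(s), 1), g), 12) = Mul(Add(Add(0, Mul(2, 1)), 43), 12) = Mul(Add(Add(0, 2), 43), 12) = Mul(Add(2, 43), 12) = Mul(45, 12) = 540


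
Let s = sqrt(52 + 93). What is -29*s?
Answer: -29*sqrt(145) ≈ -349.21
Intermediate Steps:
s = sqrt(145) ≈ 12.042
-29*s = -29*sqrt(145)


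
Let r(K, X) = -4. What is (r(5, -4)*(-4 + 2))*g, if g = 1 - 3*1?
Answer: -16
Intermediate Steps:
g = -2 (g = 1 - 3 = -2)
(r(5, -4)*(-4 + 2))*g = -4*(-4 + 2)*(-2) = -4*(-2)*(-2) = 8*(-2) = -16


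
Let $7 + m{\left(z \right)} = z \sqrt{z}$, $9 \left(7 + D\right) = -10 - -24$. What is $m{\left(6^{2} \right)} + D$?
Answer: $\frac{1832}{9} \approx 203.56$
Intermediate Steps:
$D = - \frac{49}{9}$ ($D = -7 + \frac{-10 - -24}{9} = -7 + \frac{-10 + 24}{9} = -7 + \frac{1}{9} \cdot 14 = -7 + \frac{14}{9} = - \frac{49}{9} \approx -5.4444$)
$m{\left(z \right)} = -7 + z^{\frac{3}{2}}$ ($m{\left(z \right)} = -7 + z \sqrt{z} = -7 + z^{\frac{3}{2}}$)
$m{\left(6^{2} \right)} + D = \left(-7 + \left(6^{2}\right)^{\frac{3}{2}}\right) - \frac{49}{9} = \left(-7 + 36^{\frac{3}{2}}\right) - \frac{49}{9} = \left(-7 + 216\right) - \frac{49}{9} = 209 - \frac{49}{9} = \frac{1832}{9}$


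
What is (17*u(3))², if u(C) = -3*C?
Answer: 23409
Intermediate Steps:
(17*u(3))² = (17*(-3*3))² = (17*(-9))² = (-153)² = 23409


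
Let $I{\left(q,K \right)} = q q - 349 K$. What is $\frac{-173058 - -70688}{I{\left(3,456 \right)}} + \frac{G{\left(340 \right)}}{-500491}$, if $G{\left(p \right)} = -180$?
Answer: $\frac{10252781594}{15929127057} \approx 0.64365$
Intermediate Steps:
$I{\left(q,K \right)} = q^{2} - 349 K$
$\frac{-173058 - -70688}{I{\left(3,456 \right)}} + \frac{G{\left(340 \right)}}{-500491} = \frac{-173058 - -70688}{3^{2} - 159144} - \frac{180}{-500491} = \frac{-173058 + 70688}{9 - 159144} - - \frac{180}{500491} = - \frac{102370}{-159135} + \frac{180}{500491} = \left(-102370\right) \left(- \frac{1}{159135}\right) + \frac{180}{500491} = \frac{20474}{31827} + \frac{180}{500491} = \frac{10252781594}{15929127057}$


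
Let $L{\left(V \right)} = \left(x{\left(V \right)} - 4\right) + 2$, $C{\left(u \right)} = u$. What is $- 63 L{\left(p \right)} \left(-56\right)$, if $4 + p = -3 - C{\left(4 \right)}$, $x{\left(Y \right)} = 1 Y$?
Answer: $-45864$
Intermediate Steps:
$x{\left(Y \right)} = Y$
$p = -11$ ($p = -4 - 7 = -11$)
$L{\left(V \right)} = -2 + V$ ($L{\left(V \right)} = \left(V - 4\right) + 2 = \left(-4 + V\right) + 2 = -2 + V$)
$- 63 L{\left(p \right)} \left(-56\right) = - 63 \left(-2 - 11\right) \left(-56\right) = \left(-63\right) \left(-13\right) \left(-56\right) = 819 \left(-56\right) = -45864$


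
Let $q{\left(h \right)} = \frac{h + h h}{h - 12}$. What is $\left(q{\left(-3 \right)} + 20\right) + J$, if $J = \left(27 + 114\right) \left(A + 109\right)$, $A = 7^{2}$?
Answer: $\frac{111488}{5} \approx 22298.0$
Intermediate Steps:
$q{\left(h \right)} = \frac{h + h^{2}}{-12 + h}$
$A = 49$
$J = 22278$ ($J = \left(27 + 114\right) \left(49 + 109\right) = 141 \cdot 158 = 22278$)
$\left(q{\left(-3 \right)} + 20\right) + J = \left(- \frac{3 \left(1 - 3\right)}{-12 - 3} + 20\right) + 22278 = \left(\left(-3\right) \frac{1}{-15} \left(-2\right) + 20\right) + 22278 = \left(\left(-3\right) \left(- \frac{1}{15}\right) \left(-2\right) + 20\right) + 22278 = \left(- \frac{2}{5} + 20\right) + 22278 = \frac{98}{5} + 22278 = \frac{111488}{5}$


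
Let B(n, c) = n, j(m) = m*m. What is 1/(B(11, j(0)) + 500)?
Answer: 1/511 ≈ 0.0019569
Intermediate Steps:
j(m) = m²
1/(B(11, j(0)) + 500) = 1/(11 + 500) = 1/511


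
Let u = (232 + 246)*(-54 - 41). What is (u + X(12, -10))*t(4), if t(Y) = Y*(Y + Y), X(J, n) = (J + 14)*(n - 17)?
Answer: -1475584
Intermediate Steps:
X(J, n) = (-17 + n)*(14 + J) (X(J, n) = (14 + J)*(-17 + n) = (-17 + n)*(14 + J))
u = -45410 (u = 478*(-95) = -45410)
t(Y) = 2*Y² (t(Y) = Y*(2*Y) = 2*Y²)
(u + X(12, -10))*t(4) = (-45410 + (-238 - 17*12 + 14*(-10) + 12*(-10)))*(2*4²) = (-45410 + (-238 - 204 - 140 - 120))*(2*16) = (-45410 - 702)*32 = -46112*32 = -1475584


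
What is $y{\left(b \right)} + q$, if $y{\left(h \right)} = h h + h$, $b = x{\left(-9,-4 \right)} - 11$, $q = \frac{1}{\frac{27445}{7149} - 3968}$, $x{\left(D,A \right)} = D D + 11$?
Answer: $\frac{188232858105}{28339787} \approx 6642.0$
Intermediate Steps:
$x{\left(D,A \right)} = 11 + D^{2}$ ($x{\left(D,A \right)} = D^{2} + 11 = 11 + D^{2}$)
$q = - \frac{7149}{28339787}$ ($q = \frac{1}{27445 \cdot \frac{1}{7149} - 3968} = \frac{1}{\frac{27445}{7149} - 3968} = \frac{1}{- \frac{28339787}{7149}} = - \frac{7149}{28339787} \approx -0.00025226$)
$b = 81$ ($b = \left(11 + \left(-9\right)^{2}\right) - 11 = \left(11 + 81\right) - 11 = 92 - 11 = 81$)
$y{\left(h \right)} = h + h^{2}$ ($y{\left(h \right)} = h^{2} + h = h + h^{2}$)
$y{\left(b \right)} + q = 81 \left(1 + 81\right) - \frac{7149}{28339787} = 81 \cdot 82 - \frac{7149}{28339787} = 6642 - \frac{7149}{28339787} = \frac{188232858105}{28339787}$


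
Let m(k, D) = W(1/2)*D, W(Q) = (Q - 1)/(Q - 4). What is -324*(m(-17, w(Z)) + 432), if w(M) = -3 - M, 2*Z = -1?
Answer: -978966/7 ≈ -1.3985e+5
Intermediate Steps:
Z = -1/2 (Z = (1/2)*(-1) = -1/2 ≈ -0.50000)
W(Q) = (-1 + Q)/(-4 + Q)
m(k, D) = D/7 (m(k, D) = ((-1 + 1/2)/(-4 + 1/2))*D = (-1/2/(-7/2))*D = (-2/7*(-1/2))*D = D/7)
-324*(m(-17, w(Z)) + 432) = -324*((-3 - 1*(-1/2))/7 + 432) = -324*((-3 + 1/2)/7 + 432) = -324*((1/7)*(-5/2) + 432) = -324*(-5/14 + 432) = -324*6043/14 = -978966/7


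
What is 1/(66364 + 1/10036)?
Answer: 10036/666029105 ≈ 1.5068e-5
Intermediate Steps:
1/(66364 + 1/10036) = 1/(666029105/10036) = 10036/666029105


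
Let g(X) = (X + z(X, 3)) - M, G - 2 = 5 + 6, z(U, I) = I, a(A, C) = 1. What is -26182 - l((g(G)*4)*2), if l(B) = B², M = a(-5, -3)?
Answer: -40582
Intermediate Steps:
G = 13 (G = 2 + (5 + 6) = 2 + 11 = 13)
M = 1
g(X) = 2 + X (g(X) = (X + 3) - 1*1 = (3 + X) - 1 = 2 + X)
-26182 - l((g(G)*4)*2) = -26182 - (((2 + 13)*4)*2)² = -26182 - ((15*4)*2)² = -26182 - (60*2)² = -26182 - 1*120² = -26182 - 1*14400 = -26182 - 14400 = -40582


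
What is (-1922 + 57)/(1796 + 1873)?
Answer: -1865/3669 ≈ -0.50831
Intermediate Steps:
(-1922 + 57)/(1796 + 1873) = -1865/3669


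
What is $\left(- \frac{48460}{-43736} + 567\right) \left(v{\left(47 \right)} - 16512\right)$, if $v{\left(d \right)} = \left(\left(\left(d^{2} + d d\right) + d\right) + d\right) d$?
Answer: $\frac{86764927824}{781} \approx 1.1109 \cdot 10^{8}$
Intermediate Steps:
$v{\left(d \right)} = d \left(2 d + 2 d^{2}\right)$ ($v{\left(d \right)} = \left(\left(\left(d^{2} + d^{2}\right) + d\right) + d\right) d = \left(\left(2 d^{2} + d\right) + d\right) d = \left(\left(d + 2 d^{2}\right) + d\right) d = \left(2 d + 2 d^{2}\right) d = d \left(2 d + 2 d^{2}\right)$)
$\left(- \frac{48460}{-43736} + 567\right) \left(v{\left(47 \right)} - 16512\right) = \left(- \frac{48460}{-43736} + 567\right) \left(2 \cdot 47^{2} \left(1 + 47\right) - 16512\right) = \left(\left(-48460\right) \left(- \frac{1}{43736}\right) + 567\right) \left(2 \cdot 2209 \cdot 48 - 16512\right) = \left(\frac{12115}{10934} + 567\right) \left(212064 - 16512\right) = \frac{6211693}{10934} \cdot 195552 = \frac{86764927824}{781}$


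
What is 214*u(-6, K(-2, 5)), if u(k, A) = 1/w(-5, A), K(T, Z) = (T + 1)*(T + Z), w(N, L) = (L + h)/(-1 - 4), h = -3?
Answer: 535/3 ≈ 178.33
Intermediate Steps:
w(N, L) = 3/5 - L/5 (w(N, L) = (L - 3)/(-1 - 4) = (-3 + L)/(-5) = (-3 + L)*(-1/5) = 3/5 - L/5)
K(T, Z) = (1 + T)*(T + Z)
u(k, A) = 1/(3/5 - A/5)
214*u(-6, K(-2, 5)) = 214*(-5/(-3 + (-2 + 5 + (-2)**2 - 2*5))) = 214*(-5/(-3 + (-2 + 5 + 4 - 10))) = 214*(-5/(-3 - 3)) = 214*(-5/(-6)) = 214*(-5*(-1/6)) = 214*(5/6) = 535/3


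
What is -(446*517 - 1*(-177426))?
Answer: -408008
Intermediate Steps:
-(446*517 - 1*(-177426)) = -(230582 + 177426) = -1*408008 = -408008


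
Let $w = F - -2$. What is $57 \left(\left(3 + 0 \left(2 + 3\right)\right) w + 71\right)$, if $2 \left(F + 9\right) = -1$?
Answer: $\frac{5529}{2} \approx 2764.5$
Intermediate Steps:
$F = - \frac{19}{2}$ ($F = -9 + \frac{1}{2} \left(-1\right) = -9 - \frac{1}{2} = - \frac{19}{2} \approx -9.5$)
$w = - \frac{15}{2}$ ($w = - \frac{19}{2} - -2 = - \frac{19}{2} + 2 = - \frac{15}{2} \approx -7.5$)
$57 \left(\left(3 + 0 \left(2 + 3\right)\right) w + 71\right) = 57 \left(\left(3 + 0 \left(2 + 3\right)\right) \left(- \frac{15}{2}\right) + 71\right) = 57 \left(\left(3 + 0 \cdot 5\right) \left(- \frac{15}{2}\right) + 71\right) = 57 \left(\left(3 + 0\right) \left(- \frac{15}{2}\right) + 71\right) = 57 \left(3 \left(- \frac{15}{2}\right) + 71\right) = 57 \left(- \frac{45}{2} + 71\right) = 57 \cdot \frac{97}{2} = \frac{5529}{2}$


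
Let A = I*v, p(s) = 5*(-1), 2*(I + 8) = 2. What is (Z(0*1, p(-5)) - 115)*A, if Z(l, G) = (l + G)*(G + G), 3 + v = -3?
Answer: -2730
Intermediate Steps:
I = -7 (I = -8 + (½)*2 = -8 + 1 = -7)
p(s) = -5
v = -6 (v = -3 - 3 = -6)
Z(l, G) = 2*G*(G + l) (Z(l, G) = (G + l)*(2*G) = 2*G*(G + l))
A = 42 (A = -7*(-6) = 42)
(Z(0*1, p(-5)) - 115)*A = (2*(-5)*(-5 + 0*1) - 115)*42 = (2*(-5)*(-5 + 0) - 115)*42 = (2*(-5)*(-5) - 115)*42 = (50 - 115)*42 = -65*42 = -2730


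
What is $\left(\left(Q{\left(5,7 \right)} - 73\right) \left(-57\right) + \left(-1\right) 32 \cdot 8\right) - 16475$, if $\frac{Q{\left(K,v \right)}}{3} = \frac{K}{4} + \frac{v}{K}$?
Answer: $- \frac{260463}{20} \approx -13023.0$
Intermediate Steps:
$Q{\left(K,v \right)} = \frac{3 K}{4} + \frac{3 v}{K}$ ($Q{\left(K,v \right)} = 3 \left(\frac{K}{4} + \frac{v}{K}\right) = \frac{3 K}{4} + \frac{3 v}{K}$)
$\left(\left(Q{\left(5,7 \right)} - 73\right) \left(-57\right) + \left(-1\right) 32 \cdot 8\right) - 16475 = \left(\left(\left(\frac{3}{4} \cdot 5 + 3 \cdot 7 \cdot \frac{1}{5}\right) - 73\right) \left(-57\right) + \left(-1\right) 32 \cdot 8\right) - 16475 = \left(\left(\left(\frac{15}{4} + 3 \cdot 7 \cdot \frac{1}{5}\right) - 73\right) \left(-57\right) - 256\right) - 16475 = \left(\left(\left(\frac{15}{4} + \frac{21}{5}\right) - 73\right) \left(-57\right) - 256\right) - 16475 = \left(\left(\frac{159}{20} - 73\right) \left(-57\right) - 256\right) - 16475 = \left(\left(- \frac{1301}{20}\right) \left(-57\right) - 256\right) - 16475 = \left(\frac{74157}{20} - 256\right) - 16475 = \frac{69037}{20} - 16475 = - \frac{260463}{20}$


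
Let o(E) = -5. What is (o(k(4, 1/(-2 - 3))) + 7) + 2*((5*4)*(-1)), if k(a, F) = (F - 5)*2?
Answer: -38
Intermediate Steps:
k(a, F) = -10 + 2*F (k(a, F) = (-5 + F)*2 = -10 + 2*F)
(o(k(4, 1/(-2 - 3))) + 7) + 2*((5*4)*(-1)) = (-5 + 7) + 2*((5*4)*(-1)) = 2 + 2*(20*(-1)) = 2 + 2*(-20) = 2 - 40 = -38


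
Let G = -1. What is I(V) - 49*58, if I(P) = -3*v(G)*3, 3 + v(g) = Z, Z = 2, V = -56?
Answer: -2833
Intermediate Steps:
v(g) = -1 (v(g) = -3 + 2 = -1)
I(P) = 9 (I(P) = -3*(-1)*3 = 3*3 = 9)
I(V) - 49*58 = 9 - 49*58 = 9 - 1*2842 = 9 - 2842 = -2833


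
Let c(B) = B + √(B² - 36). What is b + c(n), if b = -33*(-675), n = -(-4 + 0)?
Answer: 22279 + 2*I*√5 ≈ 22279.0 + 4.4721*I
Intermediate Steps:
n = 4 (n = -1*(-4) = 4)
c(B) = B + √(-36 + B²)
b = 22275
b + c(n) = 22275 + (4 + √(-36 + 4²)) = 22275 + (4 + √(-36 + 16)) = 22275 + (4 + √(-20)) = 22275 + (4 + 2*I*√5) = 22279 + 2*I*√5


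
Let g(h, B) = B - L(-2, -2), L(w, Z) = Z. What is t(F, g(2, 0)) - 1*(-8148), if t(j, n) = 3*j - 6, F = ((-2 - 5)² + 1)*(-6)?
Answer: 7242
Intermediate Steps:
g(h, B) = 2 + B (g(h, B) = B - 1*(-2) = B + 2 = 2 + B)
F = -300 (F = ((-7)² + 1)*(-6) = (49 + 1)*(-6) = 50*(-6) = -300)
t(j, n) = -6 + 3*j
t(F, g(2, 0)) - 1*(-8148) = (-6 + 3*(-300)) - 1*(-8148) = (-6 - 900) + 8148 = -906 + 8148 = 7242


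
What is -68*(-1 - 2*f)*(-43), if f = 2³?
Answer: -49708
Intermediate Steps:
f = 8
-68*(-1 - 2*f)*(-43) = -68*(-1 - 2*8)*(-43) = -68*(-1 - 16)*(-43) = -68*(-17)*(-43) = 1156*(-43) = -49708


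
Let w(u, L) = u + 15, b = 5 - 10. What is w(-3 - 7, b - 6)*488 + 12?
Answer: 2452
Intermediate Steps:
b = -5
w(u, L) = 15 + u
w(-3 - 7, b - 6)*488 + 12 = (15 + (-3 - 7))*488 + 12 = (15 - 10)*488 + 12 = 5*488 + 12 = 2440 + 12 = 2452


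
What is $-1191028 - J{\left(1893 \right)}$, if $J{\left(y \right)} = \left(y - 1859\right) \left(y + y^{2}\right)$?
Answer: $-123092656$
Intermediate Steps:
$J{\left(y \right)} = \left(-1859 + y\right) \left(y + y^{2}\right)$
$-1191028 - J{\left(1893 \right)} = -1191028 - 1893 \left(-1859 + 1893^{2} - 3517194\right) = -1191028 - 1893 \left(-1859 + 3583449 - 3517194\right) = -1191028 - 1893 \cdot 64396 = -1191028 - 121901628 = -123092656$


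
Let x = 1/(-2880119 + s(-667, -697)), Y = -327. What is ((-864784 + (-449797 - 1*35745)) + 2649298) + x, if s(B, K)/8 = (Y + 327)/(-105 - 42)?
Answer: 3741193937667/2880119 ≈ 1.2990e+6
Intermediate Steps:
s(B, K) = 0 (s(B, K) = 8*((-327 + 327)/(-105 - 42)) = 8*(0/(-147)) = 8*(0*(-1/147)) = 8*0 = 0)
x = -1/2880119 (x = 1/(-2880119 + 0) = 1/(-2880119) = -1/2880119 ≈ -3.4721e-7)
((-864784 + (-449797 - 1*35745)) + 2649298) + x = ((-864784 + (-449797 - 1*35745)) + 2649298) - 1/2880119 = ((-864784 + (-449797 - 35745)) + 2649298) - 1/2880119 = ((-864784 - 485542) + 2649298) - 1/2880119 = (-1350326 + 2649298) - 1/2880119 = 1298972 - 1/2880119 = 3741193937667/2880119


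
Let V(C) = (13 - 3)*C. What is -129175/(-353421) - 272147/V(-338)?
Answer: 96619076387/1194562980 ≈ 80.882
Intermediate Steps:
V(C) = 10*C
-129175/(-353421) - 272147/V(-338) = -129175/(-353421) - 272147/(10*(-338)) = -129175*(-1/353421) - 272147/(-3380) = 129175/353421 - 272147*(-1/3380) = 129175/353421 + 272147/3380 = 96619076387/1194562980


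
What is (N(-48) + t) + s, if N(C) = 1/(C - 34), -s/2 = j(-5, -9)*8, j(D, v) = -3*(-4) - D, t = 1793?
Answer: 124721/82 ≈ 1521.0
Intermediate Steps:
j(D, v) = 12 - D
s = -272 (s = -2*(12 - 1*(-5))*8 = -2*(12 + 5)*8 = -34*8 = -2*136 = -272)
N(C) = 1/(-34 + C)
(N(-48) + t) + s = (1/(-34 - 48) + 1793) - 272 = (1/(-82) + 1793) - 272 = (-1/82 + 1793) - 272 = 147025/82 - 272 = 124721/82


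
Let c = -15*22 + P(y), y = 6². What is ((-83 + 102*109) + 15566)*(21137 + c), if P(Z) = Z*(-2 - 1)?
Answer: 550614099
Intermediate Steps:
y = 36
P(Z) = -3*Z (P(Z) = Z*(-3) = -3*Z)
c = -438 (c = -15*22 - 3*36 = -330 - 108 = -438)
((-83 + 102*109) + 15566)*(21137 + c) = ((-83 + 102*109) + 15566)*(21137 - 438) = ((-83 + 11118) + 15566)*20699 = (11035 + 15566)*20699 = 26601*20699 = 550614099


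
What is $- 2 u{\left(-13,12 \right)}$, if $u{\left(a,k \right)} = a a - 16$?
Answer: $-306$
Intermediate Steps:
$u{\left(a,k \right)} = -16 + a^{2}$ ($u{\left(a,k \right)} = a^{2} - 16 = -16 + a^{2}$)
$- 2 u{\left(-13,12 \right)} = - 2 \left(-16 + \left(-13\right)^{2}\right) = - 2 \left(-16 + 169\right) = \left(-2\right) 153 = -306$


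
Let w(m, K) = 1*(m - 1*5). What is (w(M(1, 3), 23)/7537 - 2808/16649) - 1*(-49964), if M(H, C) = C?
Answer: 6269637046338/125483513 ≈ 49964.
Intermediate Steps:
w(m, K) = -5 + m (w(m, K) = 1*(m - 5) = 1*(-5 + m) = -5 + m)
(w(M(1, 3), 23)/7537 - 2808/16649) - 1*(-49964) = ((-5 + 3)/7537 - 2808/16649) - 1*(-49964) = (-2*1/7537 - 2808*1/16649) + 49964 = (-2/7537 - 2808/16649) + 49964 = -21197194/125483513 + 49964 = 6269637046338/125483513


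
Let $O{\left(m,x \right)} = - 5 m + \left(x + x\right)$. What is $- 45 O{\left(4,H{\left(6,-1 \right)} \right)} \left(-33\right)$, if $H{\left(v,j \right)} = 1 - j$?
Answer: $-23760$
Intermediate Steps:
$O{\left(m,x \right)} = - 5 m + 2 x$
$- 45 O{\left(4,H{\left(6,-1 \right)} \right)} \left(-33\right) = - 45 \left(\left(-5\right) 4 + 2 \left(1 - -1\right)\right) \left(-33\right) = - 45 \left(-20 + 2 \left(1 + 1\right)\right) \left(-33\right) = - 45 \left(-20 + 2 \cdot 2\right) \left(-33\right) = - 45 \left(-20 + 4\right) \left(-33\right) = \left(-45\right) \left(-16\right) \left(-33\right) = 720 \left(-33\right) = -23760$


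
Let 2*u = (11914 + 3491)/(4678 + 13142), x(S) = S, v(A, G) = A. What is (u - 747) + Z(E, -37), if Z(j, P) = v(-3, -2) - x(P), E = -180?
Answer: -1693061/2376 ≈ -712.57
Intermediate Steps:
Z(j, P) = -3 - P
u = 1027/2376 (u = ((11914 + 3491)/(4678 + 13142))/2 = (15405/17820)/2 = (15405*(1/17820))/2 = (1/2)*(1027/1188) = 1027/2376 ≈ 0.43224)
(u - 747) + Z(E, -37) = (1027/2376 - 747) + (-3 - 1*(-37)) = -1773845/2376 + (-3 + 37) = -1773845/2376 + 34 = -1693061/2376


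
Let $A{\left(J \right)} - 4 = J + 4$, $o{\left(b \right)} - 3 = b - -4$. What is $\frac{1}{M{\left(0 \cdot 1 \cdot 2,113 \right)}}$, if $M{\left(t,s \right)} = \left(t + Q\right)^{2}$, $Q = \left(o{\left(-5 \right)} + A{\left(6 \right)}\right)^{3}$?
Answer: $\frac{1}{16777216} \approx 5.9605 \cdot 10^{-8}$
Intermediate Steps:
$o{\left(b \right)} = 7 + b$ ($o{\left(b \right)} = 3 + \left(b - -4\right) = 3 + \left(b + 4\right) = 3 + \left(4 + b\right) = 7 + b$)
$A{\left(J \right)} = 8 + J$ ($A{\left(J \right)} = 4 + \left(J + 4\right) = 4 + \left(4 + J\right) = 8 + J$)
$Q = 4096$ ($Q = \left(\left(7 - 5\right) + \left(8 + 6\right)\right)^{3} = \left(2 + 14\right)^{3} = 16^{3} = 4096$)
$M{\left(t,s \right)} = \left(4096 + t\right)^{2}$ ($M{\left(t,s \right)} = \left(t + 4096\right)^{2} = \left(4096 + t\right)^{2}$)
$\frac{1}{M{\left(0 \cdot 1 \cdot 2,113 \right)}} = \frac{1}{\left(4096 + 0 \cdot 1 \cdot 2\right)^{2}} = \frac{1}{\left(4096 + 0 \cdot 2\right)^{2}} = \frac{1}{\left(4096 + 0\right)^{2}} = \frac{1}{4096^{2}} = \frac{1}{16777216}$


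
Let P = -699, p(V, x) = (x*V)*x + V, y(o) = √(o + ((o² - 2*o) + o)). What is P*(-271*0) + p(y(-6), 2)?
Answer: 30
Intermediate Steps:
y(o) = √(o²) (y(o) = √(o + (o² - o)) = √(o²))
p(V, x) = V + V*x² (p(V, x) = (V*x)*x + V = V*x² + V = V + V*x²)
P*(-271*0) + p(y(-6), 2) = -(-189429)*0 + √((-6)²)*(1 + 2²) = -699*0 + √36*(1 + 4) = 0 + 6*5 = 0 + 30 = 30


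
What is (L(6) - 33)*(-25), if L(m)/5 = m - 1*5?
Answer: 700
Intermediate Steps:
L(m) = -25 + 5*m (L(m) = 5*(m - 1*5) = 5*(m - 5) = 5*(-5 + m) = -25 + 5*m)
(L(6) - 33)*(-25) = ((-25 + 5*6) - 33)*(-25) = ((-25 + 30) - 33)*(-25) = (5 - 33)*(-25) = -28*(-25) = 700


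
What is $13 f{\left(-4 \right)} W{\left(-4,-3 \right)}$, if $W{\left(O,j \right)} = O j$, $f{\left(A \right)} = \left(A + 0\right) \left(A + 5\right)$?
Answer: $-624$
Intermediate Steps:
$f{\left(A \right)} = A \left(5 + A\right)$
$13 f{\left(-4 \right)} W{\left(-4,-3 \right)} = 13 \left(- 4 \left(5 - 4\right)\right) \left(\left(-4\right) \left(-3\right)\right) = 13 \left(\left(-4\right) 1\right) 12 = 13 \left(-4\right) 12 = \left(-52\right) 12 = -624$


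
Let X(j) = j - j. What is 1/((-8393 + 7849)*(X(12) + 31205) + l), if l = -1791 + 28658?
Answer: -1/16948653 ≈ -5.9002e-8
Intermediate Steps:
l = 26867
X(j) = 0
1/((-8393 + 7849)*(X(12) + 31205) + l) = 1/((-8393 + 7849)*(0 + 31205) + 26867) = 1/(-544*31205 + 26867) = 1/(-16975520 + 26867) = 1/(-16948653) = -1/16948653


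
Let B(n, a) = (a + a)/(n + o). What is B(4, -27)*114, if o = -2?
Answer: -3078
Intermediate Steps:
B(n, a) = 2*a/(-2 + n) (B(n, a) = (a + a)/(n - 2) = (2*a)/(-2 + n) = 2*a/(-2 + n))
B(4, -27)*114 = (2*(-27)/(-2 + 4))*114 = (2*(-27)/2)*114 = (2*(-27)*(½))*114 = -27*114 = -3078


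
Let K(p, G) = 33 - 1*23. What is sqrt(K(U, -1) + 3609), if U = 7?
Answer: sqrt(3619) ≈ 60.158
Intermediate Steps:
K(p, G) = 10 (K(p, G) = 33 - 23 = 10)
sqrt(K(U, -1) + 3609) = sqrt(10 + 3609) = sqrt(3619)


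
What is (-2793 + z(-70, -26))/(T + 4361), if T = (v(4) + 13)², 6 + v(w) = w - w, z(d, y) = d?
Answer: -409/630 ≈ -0.64921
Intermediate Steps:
v(w) = -6 (v(w) = -6 + (w - w) = -6 + 0 = -6)
T = 49 (T = (-6 + 13)² = 7² = 49)
(-2793 + z(-70, -26))/(T + 4361) = (-2793 - 70)/(49 + 4361) = -2863/4410 = -2863*1/4410 = -409/630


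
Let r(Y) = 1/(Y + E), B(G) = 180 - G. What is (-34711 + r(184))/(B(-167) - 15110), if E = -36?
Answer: 1712409/728308 ≈ 2.3512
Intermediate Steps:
r(Y) = 1/(-36 + Y) (r(Y) = 1/(Y - 36) = 1/(-36 + Y))
(-34711 + r(184))/(B(-167) - 15110) = (-34711 + 1/(-36 + 184))/((180 - 1*(-167)) - 15110) = (-34711 + 1/148)/((180 + 167) - 15110) = (-34711 + 1/148)/(347 - 15110) = -5137227/148/(-14763) = -5137227/148*(-1/14763) = 1712409/728308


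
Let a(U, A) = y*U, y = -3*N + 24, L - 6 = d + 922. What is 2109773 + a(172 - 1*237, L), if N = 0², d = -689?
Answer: 2108213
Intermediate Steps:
N = 0
L = 239 (L = 6 + (-689 + 922) = 6 + 233 = 239)
y = 24 (y = -3*0 + 24 = 0 + 24 = 24)
a(U, A) = 24*U
2109773 + a(172 - 1*237, L) = 2109773 + 24*(172 - 1*237) = 2109773 + 24*(172 - 237) = 2109773 + 24*(-65) = 2109773 - 1560 = 2108213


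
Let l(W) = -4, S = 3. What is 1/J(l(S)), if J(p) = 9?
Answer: 1/9 ≈ 0.11111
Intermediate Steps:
1/J(l(S)) = 1/9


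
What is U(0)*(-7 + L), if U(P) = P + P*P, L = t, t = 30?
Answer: 0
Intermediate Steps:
L = 30
U(P) = P + P²
U(0)*(-7 + L) = (0*(1 + 0))*(-7 + 30) = (0*1)*23 = 0*23 = 0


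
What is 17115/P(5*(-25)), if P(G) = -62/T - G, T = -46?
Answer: 393645/2906 ≈ 135.46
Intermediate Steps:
P(G) = 31/23 - G (P(G) = -62/(-46) - G = -62*(-1/46) - G = 31/23 - G)
17115/P(5*(-25)) = 17115/(31/23 - 5*(-25)) = 17115/(31/23 - 1*(-125)) = 17115/(31/23 + 125) = 17115/(2906/23) = 17115*(23/2906) = 393645/2906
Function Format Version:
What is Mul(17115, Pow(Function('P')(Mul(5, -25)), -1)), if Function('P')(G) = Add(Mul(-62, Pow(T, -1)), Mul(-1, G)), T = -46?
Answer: Rational(393645, 2906) ≈ 135.46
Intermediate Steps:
Function('P')(G) = Add(Rational(31, 23), Mul(-1, G)) (Function('P')(G) = Add(Mul(-62, Pow(-46, -1)), Mul(-1, G)) = Add(Mul(-62, Rational(-1, 46)), Mul(-1, G)) = Add(Rational(31, 23), Mul(-1, G)))
Mul(17115, Pow(Function('P')(Mul(5, -25)), -1)) = Mul(17115, Pow(Add(Rational(31, 23), Mul(-1, Mul(5, -25))), -1)) = Mul(17115, Pow(Add(Rational(31, 23), Mul(-1, -125)), -1)) = Mul(17115, Pow(Add(Rational(31, 23), 125), -1)) = Mul(17115, Pow(Rational(2906, 23), -1)) = Mul(17115, Rational(23, 2906)) = Rational(393645, 2906)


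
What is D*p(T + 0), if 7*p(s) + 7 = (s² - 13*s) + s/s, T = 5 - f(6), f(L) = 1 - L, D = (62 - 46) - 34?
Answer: 648/7 ≈ 92.571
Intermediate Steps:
D = -18 (D = 16 - 34 = -18)
T = 10 (T = 5 - (1 - 1*6) = 5 - (1 - 6) = 5 - 1*(-5) = 5 + 5 = 10)
p(s) = -6/7 - 13*s/7 + s²/7 (p(s) = -1 + ((s² - 13*s) + s/s)/7 = -1 + ((s² - 13*s) + 1)/7 = -1 + (1 + s² - 13*s)/7 = -1 + (⅐ - 13*s/7 + s²/7) = -6/7 - 13*s/7 + s²/7)
D*p(T + 0) = -18*(-6/7 - 13*(10 + 0)/7 + (10 + 0)²/7) = -18*(-6/7 - 13/7*10 + (⅐)*10²) = -18*(-6/7 - 130/7 + (⅐)*100) = -18*(-6/7 - 130/7 + 100/7) = -18*(-36/7) = 648/7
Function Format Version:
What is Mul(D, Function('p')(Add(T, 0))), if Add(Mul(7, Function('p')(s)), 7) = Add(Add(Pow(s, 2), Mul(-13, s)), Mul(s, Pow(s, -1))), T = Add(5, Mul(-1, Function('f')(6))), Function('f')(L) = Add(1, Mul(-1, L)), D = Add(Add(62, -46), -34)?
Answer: Rational(648, 7) ≈ 92.571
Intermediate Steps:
D = -18 (D = Add(16, -34) = -18)
T = 10 (T = Add(5, Mul(-1, Add(1, Mul(-1, 6)))) = Add(5, Mul(-1, Add(1, -6))) = Add(5, Mul(-1, -5)) = Add(5, 5) = 10)
Function('p')(s) = Add(Rational(-6, 7), Mul(Rational(-13, 7), s), Mul(Rational(1, 7), Pow(s, 2))) (Function('p')(s) = Add(-1, Mul(Rational(1, 7), Add(Add(Pow(s, 2), Mul(-13, s)), Mul(s, Pow(s, -1))))) = Add(-1, Mul(Rational(1, 7), Add(Add(Pow(s, 2), Mul(-13, s)), 1))) = Add(-1, Mul(Rational(1, 7), Add(1, Pow(s, 2), Mul(-13, s)))) = Add(-1, Add(Rational(1, 7), Mul(Rational(-13, 7), s), Mul(Rational(1, 7), Pow(s, 2)))) = Add(Rational(-6, 7), Mul(Rational(-13, 7), s), Mul(Rational(1, 7), Pow(s, 2))))
Mul(D, Function('p')(Add(T, 0))) = Mul(-18, Add(Rational(-6, 7), Mul(Rational(-13, 7), Add(10, 0)), Mul(Rational(1, 7), Pow(Add(10, 0), 2)))) = Mul(-18, Add(Rational(-6, 7), Mul(Rational(-13, 7), 10), Mul(Rational(1, 7), Pow(10, 2)))) = Mul(-18, Add(Rational(-6, 7), Rational(-130, 7), Mul(Rational(1, 7), 100))) = Mul(-18, Add(Rational(-6, 7), Rational(-130, 7), Rational(100, 7))) = Mul(-18, Rational(-36, 7)) = Rational(648, 7)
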